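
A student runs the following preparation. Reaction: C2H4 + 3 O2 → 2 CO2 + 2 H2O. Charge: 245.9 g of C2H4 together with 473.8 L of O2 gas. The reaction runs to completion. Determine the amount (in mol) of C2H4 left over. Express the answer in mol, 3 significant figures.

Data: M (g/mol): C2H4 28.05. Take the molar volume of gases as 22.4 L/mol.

n(C2H4) = 245.9 / 28.05 = 8.766 mol
n(O2) = 473.8 / 22.4 = 21.15 mol
n/ν for C2H4 = 8.766/1 = 8.766
n/ν for O2 = 21.15/3 = 7.050
Smallest n/ν is O2 → limiting reagent.
C2H4 consumed = (1/3) × 21.15 = 7.050 mol
C2H4 remaining = 8.766 − 7.050 = 1.716 mol

1.72 mol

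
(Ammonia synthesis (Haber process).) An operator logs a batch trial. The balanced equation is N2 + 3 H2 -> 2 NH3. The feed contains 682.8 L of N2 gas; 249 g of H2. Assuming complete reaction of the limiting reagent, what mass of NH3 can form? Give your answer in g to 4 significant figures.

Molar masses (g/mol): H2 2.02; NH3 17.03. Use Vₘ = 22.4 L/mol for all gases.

n(N2) = 682.8 / 22.4 = 30.48 mol
n(H2) = 249.0 / 2.02 = 123.3 mol
n/ν → N2: 30.48, H2: 41.10; N2 is limiting.
n(NH3) = (2/1) × 30.48 = 60.96 mol
mass = 60.96 × 17.03 = 1038 g

1038 g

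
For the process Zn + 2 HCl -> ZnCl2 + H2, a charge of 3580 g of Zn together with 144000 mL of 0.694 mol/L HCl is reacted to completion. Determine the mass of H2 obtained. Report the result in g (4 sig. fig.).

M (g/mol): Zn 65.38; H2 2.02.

n(Zn) = 3580 / 65.38 = 54.76 mol
n(HCl) = 0.694 × 144000/1000 = 99.94 mol
n/ν for Zn = 54.76/1 = 54.76
n/ν for HCl = 99.94/2 = 49.97
Smallest n/ν is HCl → limiting reagent.
n(H2) = (1/2) × 99.94 = 49.97 mol
mass = 49.97 × 2.02 = 100.9 g

100.9 g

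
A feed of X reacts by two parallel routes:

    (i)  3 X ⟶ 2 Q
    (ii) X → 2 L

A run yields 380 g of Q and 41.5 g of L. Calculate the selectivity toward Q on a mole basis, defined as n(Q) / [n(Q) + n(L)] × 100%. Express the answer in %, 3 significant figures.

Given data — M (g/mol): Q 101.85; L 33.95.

75.3 %

n(Q) = 380 / 101.85 = 3.731 mol
n(L) = 41.5 / 33.95 = 1.222 mol
selectivity = 3.731/(3.731+1.222) × 100 = 75.33 %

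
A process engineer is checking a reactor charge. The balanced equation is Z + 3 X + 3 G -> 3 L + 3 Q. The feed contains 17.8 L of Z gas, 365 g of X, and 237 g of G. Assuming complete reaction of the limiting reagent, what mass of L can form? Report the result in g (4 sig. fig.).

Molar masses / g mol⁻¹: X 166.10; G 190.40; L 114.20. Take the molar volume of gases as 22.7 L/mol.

142.2 g

n(Z) = 17.80 / 22.7 = 0.7841 mol
n(X) = 365.0 / 166.10 = 2.197 mol
n(G) = 237.0 / 190.40 = 1.245 mol
n/ν for Z = 0.7841/1 = 0.7841
n/ν for X = 2.197/3 = 0.7323
n/ν for G = 1.245/3 = 0.4150
Smallest n/ν is G → limiting reagent.
n(L) = (3/3) × 1.245 = 1.245 mol
mass = 1.245 × 114.20 = 142.2 g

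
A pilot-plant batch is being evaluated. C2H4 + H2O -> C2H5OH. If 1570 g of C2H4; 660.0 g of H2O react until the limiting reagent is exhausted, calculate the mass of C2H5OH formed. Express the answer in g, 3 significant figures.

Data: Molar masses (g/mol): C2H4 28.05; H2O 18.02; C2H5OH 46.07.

1690 g

n(C2H4) = 1570 / 28.05 = 55.97 mol
n(H2O) = 660.0 / 18.02 = 36.63 mol
n/ν for C2H4 = 55.97/1 = 55.97
n/ν for H2O = 36.63/1 = 36.63
Smallest n/ν is H2O → limiting reagent.
n(C2H5OH) = (1/1) × 36.63 = 36.63 mol
mass = 36.63 × 46.07 = 1688 g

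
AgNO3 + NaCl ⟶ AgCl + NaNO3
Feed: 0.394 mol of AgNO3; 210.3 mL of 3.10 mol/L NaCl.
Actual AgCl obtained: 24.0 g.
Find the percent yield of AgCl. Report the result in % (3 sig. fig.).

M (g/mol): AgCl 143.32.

n(AgNO3) = 0.3940 mol
n(NaCl) = 3.10 × 210.3/1000 = 0.6519 mol
n/ν for AgNO3 = 0.3940/1 = 0.3940
n/ν for NaCl = 0.6519/1 = 0.6519
Smallest n/ν is AgNO3 → limiting reagent.
theoretical n(AgCl) = (1/1) × 0.3940 = 0.3940 mol → 56.47 g
% yield = 24.0 / 56.47 × 100 = 42.50 %

42.5 %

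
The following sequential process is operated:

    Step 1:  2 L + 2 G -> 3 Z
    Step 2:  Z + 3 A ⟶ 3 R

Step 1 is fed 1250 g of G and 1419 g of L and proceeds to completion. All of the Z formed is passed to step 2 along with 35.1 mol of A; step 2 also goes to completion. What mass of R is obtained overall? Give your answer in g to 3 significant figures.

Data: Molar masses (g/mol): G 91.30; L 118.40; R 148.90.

5230 g

Step 1:
n(G) = 1250 / 91.30 = 13.69 mol
n(L) = 1419 / 118.40 = 11.98 mol
n/ν for G = 13.69/2 = 6.845
n/ν for L = 11.98/2 = 5.990
Smallest n/ν is L → limiting reagent.
n(Z) produced = (3/2) × 11.98 = 17.97 mol
Step 2:
n(Z) available = 17.97 mol
n(A) = 35.10 mol
n/ν for Z = 17.97/1 = 17.97
n/ν for A = 35.10/3 = 11.70
Smallest n/ν is A → limiting reagent.
n(R) = (3/3) × 35.10 = 35.10 mol
mass = 35.10 × 148.90 = 5226 g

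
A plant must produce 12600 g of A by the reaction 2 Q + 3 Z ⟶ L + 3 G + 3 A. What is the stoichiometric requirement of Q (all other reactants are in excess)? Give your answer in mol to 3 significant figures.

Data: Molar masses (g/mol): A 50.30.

167 mol

n(A) = 12600 / 50.30 = 250.5 mol
n(Q) = (2/3) × 250.5 = 167.0 mol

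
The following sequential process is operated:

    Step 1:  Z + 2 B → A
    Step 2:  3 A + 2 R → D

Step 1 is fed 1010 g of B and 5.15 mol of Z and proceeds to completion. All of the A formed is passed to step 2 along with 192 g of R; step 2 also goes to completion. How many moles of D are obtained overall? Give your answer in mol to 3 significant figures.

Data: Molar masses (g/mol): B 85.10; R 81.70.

Step 1:
n(B) = 1010 / 85.10 = 11.87 mol
n(Z) = 5.150 mol
n/ν for B = 11.87/2 = 5.935
n/ν for Z = 5.150/1 = 5.150
Smallest n/ν is Z → limiting reagent.
n(A) produced = (1/1) × 5.150 = 5.150 mol
Step 2:
n(A) available = 5.150 mol
n(R) = 192.0 / 81.70 = 2.350 mol
n/ν for A = 5.150/3 = 1.717
n/ν for R = 2.350/2 = 1.175
Smallest n/ν is R → limiting reagent.
n(D) = (1/2) × 2.350 = 1.175 mol

1.18 mol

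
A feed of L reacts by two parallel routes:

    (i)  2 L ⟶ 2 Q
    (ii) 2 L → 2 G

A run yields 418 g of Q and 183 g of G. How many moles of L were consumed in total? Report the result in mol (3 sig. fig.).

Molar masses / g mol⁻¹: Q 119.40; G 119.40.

5.03 mol

n(Q) = 418 / 119.40 = 3.501 mol
n(G) = 183 / 119.40 = 1.533 mol
n(L) via (i) = (2/2)×3.501 = 3.501 mol
n(L) via (ii) = (2/2)×1.533 = 1.533 mol
total n(L) = 3.501 + 1.533 = 5.034 mol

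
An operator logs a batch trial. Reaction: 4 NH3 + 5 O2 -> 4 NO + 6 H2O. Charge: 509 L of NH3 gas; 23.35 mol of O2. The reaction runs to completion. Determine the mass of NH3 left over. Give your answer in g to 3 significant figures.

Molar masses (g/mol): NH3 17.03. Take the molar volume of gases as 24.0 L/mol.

n(NH3) = 509.0 / 24.0 = 21.21 mol
n(O2) = 23.35 mol
n/ν → NH3: 5.303, O2: 4.670; O2 is limiting.
NH3 consumed = (4/5) × 23.35 = 18.68 mol
NH3 remaining = 21.21 − 18.68 = 2.530 mol
mass = 2.530 × 17.03 = 43.09 g

43.1 g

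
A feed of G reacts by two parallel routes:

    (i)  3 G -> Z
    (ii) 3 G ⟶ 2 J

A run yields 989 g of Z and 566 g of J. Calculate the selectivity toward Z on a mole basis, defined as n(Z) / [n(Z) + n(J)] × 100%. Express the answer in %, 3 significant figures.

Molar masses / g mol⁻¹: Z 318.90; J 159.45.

n(Z) = 989 / 318.90 = 3.101 mol
n(J) = 566 / 159.45 = 3.550 mol
selectivity = 3.101/(3.101+3.550) × 100 = 46.62 %

46.6 %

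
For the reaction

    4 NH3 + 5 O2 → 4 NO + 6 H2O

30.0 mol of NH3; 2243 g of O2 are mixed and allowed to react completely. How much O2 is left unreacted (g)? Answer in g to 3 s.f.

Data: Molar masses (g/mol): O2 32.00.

n(NH3) = 30.00 mol
n(O2) = 2243 / 32.00 = 70.09 mol
n/ν → NH3: 7.500, O2: 14.02; NH3 is limiting.
O2 consumed = (5/4) × 30.00 = 37.50 mol
O2 remaining = 70.09 − 37.50 = 32.59 mol
mass = 32.59 × 32.00 = 1043 g

1040 g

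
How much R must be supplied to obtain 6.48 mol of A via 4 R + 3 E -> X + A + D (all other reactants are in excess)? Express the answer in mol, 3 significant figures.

n(A) = 6.480 mol
n(R) = (4/1) × 6.480 = 25.92 mol

25.9 mol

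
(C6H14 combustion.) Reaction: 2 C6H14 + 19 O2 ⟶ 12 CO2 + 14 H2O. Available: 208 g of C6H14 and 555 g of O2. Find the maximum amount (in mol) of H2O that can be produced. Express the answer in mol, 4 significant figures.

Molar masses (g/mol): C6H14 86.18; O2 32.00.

12.78 mol

n(C6H14) = 208.0 / 86.18 = 2.414 mol
n(O2) = 555.0 / 32.00 = 17.34 mol
n/ν for C6H14 = 2.414/2 = 1.207
n/ν for O2 = 17.34/19 = 0.9126
Smallest n/ν is O2 → limiting reagent.
n(H2O) = (14/19) × 17.34 = 12.78 mol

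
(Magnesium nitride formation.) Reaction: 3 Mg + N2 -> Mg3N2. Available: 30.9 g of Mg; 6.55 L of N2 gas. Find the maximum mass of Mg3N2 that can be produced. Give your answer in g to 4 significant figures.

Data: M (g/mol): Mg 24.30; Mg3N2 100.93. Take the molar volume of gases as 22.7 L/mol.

n(Mg) = 30.90 / 24.30 = 1.272 mol
n(N2) = 6.550 / 22.7 = 0.2885 mol
n/ν for Mg = 1.272/3 = 0.4240
n/ν for N2 = 0.2885/1 = 0.2885
Smallest n/ν is N2 → limiting reagent.
n(Mg3N2) = (1/1) × 0.2885 = 0.2885 mol
mass = 0.2885 × 100.93 = 29.12 g

29.12 g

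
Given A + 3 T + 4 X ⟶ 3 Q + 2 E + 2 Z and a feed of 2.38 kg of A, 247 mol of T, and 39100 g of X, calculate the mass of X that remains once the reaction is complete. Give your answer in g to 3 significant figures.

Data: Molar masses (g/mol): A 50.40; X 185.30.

4100 g

n(A) = 2.380×1000 / 50.40 = 47.22 mol
n(T) = 247.0 mol
n(X) = 39100 / 185.30 = 211.0 mol
n/ν for A = 47.22/1 = 47.22
n/ν for T = 247.0/3 = 82.33
n/ν for X = 211.0/4 = 52.75
Smallest n/ν is A → limiting reagent.
X consumed = (4/1) × 47.22 = 188.9 mol
X remaining = 211.0 − 188.9 = 22.10 mol
mass = 22.10 × 185.30 = 4095 g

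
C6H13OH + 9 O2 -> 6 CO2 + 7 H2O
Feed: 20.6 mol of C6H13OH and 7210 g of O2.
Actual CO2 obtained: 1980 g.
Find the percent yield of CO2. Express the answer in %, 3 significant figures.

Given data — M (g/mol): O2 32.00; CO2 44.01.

n(C6H13OH) = 20.60 mol
n(O2) = 7210 / 32.00 = 225.3 mol
n/ν for C6H13OH = 20.60/1 = 20.60
n/ν for O2 = 225.3/9 = 25.03
Smallest n/ν is C6H13OH → limiting reagent.
theoretical n(CO2) = (6/1) × 20.60 = 123.6 mol → 5440 g
% yield = 1980 / 5440 × 100 = 36.40 %

36.4 %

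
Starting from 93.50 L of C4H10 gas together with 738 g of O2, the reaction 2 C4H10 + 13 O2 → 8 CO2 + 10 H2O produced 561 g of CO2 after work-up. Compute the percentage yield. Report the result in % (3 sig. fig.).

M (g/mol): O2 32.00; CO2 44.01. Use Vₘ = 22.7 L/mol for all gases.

89.8 %

n(C4H10) = 93.50 / 22.7 = 4.119 mol
n(O2) = 738.0 / 32.00 = 23.06 mol
n/ν for C4H10 = 4.119/2 = 2.060
n/ν for O2 = 23.06/13 = 1.774
Smallest n/ν is O2 → limiting reagent.
theoretical n(CO2) = (8/13) × 23.06 = 14.19 mol → 624.5 g
% yield = 561 / 624.5 × 100 = 89.83 %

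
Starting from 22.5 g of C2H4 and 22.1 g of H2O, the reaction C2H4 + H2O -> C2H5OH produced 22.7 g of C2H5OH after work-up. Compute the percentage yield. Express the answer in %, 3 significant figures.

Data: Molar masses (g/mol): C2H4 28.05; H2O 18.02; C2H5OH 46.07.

61.4 %

n(C2H4) = 22.50 / 28.05 = 0.8021 mol
n(H2O) = 22.10 / 18.02 = 1.226 mol
n/ν → C2H4: 0.8021, H2O: 1.226; C2H4 is limiting.
theoretical n(C2H5OH) = (1/1) × 0.8021 = 0.8021 mol → 36.95 g
% yield = 22.7 / 36.95 × 100 = 61.43 %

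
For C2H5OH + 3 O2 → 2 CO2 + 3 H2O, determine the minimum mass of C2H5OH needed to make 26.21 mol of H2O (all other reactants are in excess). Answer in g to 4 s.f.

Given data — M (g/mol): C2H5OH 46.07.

402.5 g

n(H2O) = 26.21 mol
n(C2H5OH) = (1/3) × 26.21 = 8.737 mol
mass = 8.737 × 46.07 = 402.5 g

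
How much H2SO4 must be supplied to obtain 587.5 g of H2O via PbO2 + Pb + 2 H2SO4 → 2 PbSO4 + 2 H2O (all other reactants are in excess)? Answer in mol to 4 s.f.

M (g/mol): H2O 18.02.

n(H2O) = 587.5 / 18.02 = 32.60 mol
n(H2SO4) = (2/2) × 32.60 = 32.60 mol

32.60 mol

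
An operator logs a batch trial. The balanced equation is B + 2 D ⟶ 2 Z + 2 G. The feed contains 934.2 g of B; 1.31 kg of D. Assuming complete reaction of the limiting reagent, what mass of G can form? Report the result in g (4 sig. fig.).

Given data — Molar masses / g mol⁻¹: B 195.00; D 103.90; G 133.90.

1283 g

n(B) = 934.2 / 195.00 = 4.791 mol
n(D) = 1.310×1000 / 103.90 = 12.61 mol
n/ν → B: 4.791, D: 6.305; B is limiting.
n(G) = (2/1) × 4.791 = 9.582 mol
mass = 9.582 × 133.90 = 1283 g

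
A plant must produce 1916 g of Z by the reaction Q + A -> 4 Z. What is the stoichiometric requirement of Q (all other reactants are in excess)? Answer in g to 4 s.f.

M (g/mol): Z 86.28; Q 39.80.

221.0 g

n(Z) = 1916 / 86.28 = 22.21 mol
n(Q) = (1/4) × 22.21 = 5.553 mol
mass = 5.553 × 39.80 = 221.0 g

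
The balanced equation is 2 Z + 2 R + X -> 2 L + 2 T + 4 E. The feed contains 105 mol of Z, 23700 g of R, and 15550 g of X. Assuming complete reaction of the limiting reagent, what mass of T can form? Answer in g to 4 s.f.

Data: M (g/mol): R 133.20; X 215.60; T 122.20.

12830 g

n(Z) = 105.0 mol
n(R) = 23700 / 133.20 = 177.9 mol
n(X) = 15550 / 215.60 = 72.12 mol
n/ν for Z = 105.0/2 = 52.50
n/ν for R = 177.9/2 = 88.95
n/ν for X = 72.12/1 = 72.12
Smallest n/ν is Z → limiting reagent.
n(T) = (2/2) × 105.0 = 105.0 mol
mass = 105.0 × 122.20 = 12830 g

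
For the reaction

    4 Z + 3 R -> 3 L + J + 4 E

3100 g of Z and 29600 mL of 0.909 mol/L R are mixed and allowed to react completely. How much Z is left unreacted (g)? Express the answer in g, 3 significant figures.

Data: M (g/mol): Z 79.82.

236 g

n(Z) = 3100 / 79.82 = 38.84 mol
n(R) = 0.909 × 29600/1000 = 26.91 mol
n/ν for Z = 38.84/4 = 9.710
n/ν for R = 26.91/3 = 8.970
Smallest n/ν is R → limiting reagent.
Z consumed = (4/3) × 26.91 = 35.88 mol
Z remaining = 38.84 − 35.88 = 2.960 mol
mass = 2.960 × 79.82 = 236.3 g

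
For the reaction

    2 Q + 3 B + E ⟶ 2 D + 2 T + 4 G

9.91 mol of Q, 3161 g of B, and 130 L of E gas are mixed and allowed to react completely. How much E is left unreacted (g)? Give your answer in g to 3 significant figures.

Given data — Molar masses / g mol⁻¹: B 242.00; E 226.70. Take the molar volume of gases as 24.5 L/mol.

216 g

n(Q) = 9.910 mol
n(B) = 3161 / 242.00 = 13.06 mol
n(E) = 130.0 / 24.5 = 5.306 mol
n/ν → Q: 4.955, B: 4.353, E: 5.306; B is limiting.
E consumed = (1/3) × 13.06 = 4.353 mol
E remaining = 5.306 − 4.353 = 0.9530 mol
mass = 0.9530 × 226.70 = 216.0 g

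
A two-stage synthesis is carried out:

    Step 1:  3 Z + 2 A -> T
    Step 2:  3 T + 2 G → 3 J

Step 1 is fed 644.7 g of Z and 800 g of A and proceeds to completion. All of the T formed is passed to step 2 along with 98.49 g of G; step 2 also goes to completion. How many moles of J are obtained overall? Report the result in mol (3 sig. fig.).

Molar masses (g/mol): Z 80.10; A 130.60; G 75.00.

Step 1:
n(Z) = 644.7 / 80.10 = 8.049 mol
n(A) = 800.0 / 130.60 = 6.126 mol
n/ν for Z = 8.049/3 = 2.683
n/ν for A = 6.126/2 = 3.063
Smallest n/ν is Z → limiting reagent.
n(T) produced = (1/3) × 8.049 = 2.683 mol
Step 2:
n(T) available = 2.683 mol
n(G) = 98.49 / 75.00 = 1.313 mol
n/ν for T = 2.683/3 = 0.8943
n/ν for G = 1.313/2 = 0.6565
Smallest n/ν is G → limiting reagent.
n(J) = (3/2) × 1.313 = 1.970 mol

1.97 mol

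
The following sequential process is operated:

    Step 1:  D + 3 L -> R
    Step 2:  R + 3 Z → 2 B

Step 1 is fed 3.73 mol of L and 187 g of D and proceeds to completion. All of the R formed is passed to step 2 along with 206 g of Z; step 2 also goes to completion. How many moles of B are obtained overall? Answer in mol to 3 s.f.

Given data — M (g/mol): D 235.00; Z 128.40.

1.07 mol

Step 1:
n(L) = 3.730 mol
n(D) = 187.0 / 235.00 = 0.7957 mol
n/ν → L: 1.243, D: 0.7957; D is limiting.
n(R) produced = (1/1) × 0.7957 = 0.7957 mol
Step 2:
n(R) available = 0.7957 mol
n(Z) = 206.0 / 128.40 = 1.604 mol
n/ν → R: 0.7957, Z: 0.5347; Z is limiting.
n(B) = (2/3) × 1.604 = 1.069 mol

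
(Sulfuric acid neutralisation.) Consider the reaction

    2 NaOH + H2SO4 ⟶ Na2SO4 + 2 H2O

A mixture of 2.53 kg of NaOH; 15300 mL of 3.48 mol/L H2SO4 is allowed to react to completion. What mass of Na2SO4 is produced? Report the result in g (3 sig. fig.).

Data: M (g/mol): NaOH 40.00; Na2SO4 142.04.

n(NaOH) = 2.530×1000 / 40.00 = 63.25 mol
n(H2SO4) = 3.48 × 15300/1000 = 53.24 mol
n/ν for NaOH = 63.25/2 = 31.63
n/ν for H2SO4 = 53.24/1 = 53.24
Smallest n/ν is NaOH → limiting reagent.
n(Na2SO4) = (1/2) × 63.25 = 31.63 mol
mass = 31.63 × 142.04 = 4493 g

4490 g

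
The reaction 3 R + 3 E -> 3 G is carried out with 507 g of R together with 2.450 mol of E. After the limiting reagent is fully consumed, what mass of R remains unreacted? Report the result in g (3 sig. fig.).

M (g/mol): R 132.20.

n(R) = 507.0 / 132.20 = 3.835 mol
n(E) = 2.450 mol
n/ν for R = 3.835/3 = 1.278
n/ν for E = 2.450/3 = 0.8167
Smallest n/ν is E → limiting reagent.
R consumed = (3/3) × 2.450 = 2.450 mol
R remaining = 3.835 − 2.450 = 1.385 mol
mass = 1.385 × 132.20 = 183.1 g

183 g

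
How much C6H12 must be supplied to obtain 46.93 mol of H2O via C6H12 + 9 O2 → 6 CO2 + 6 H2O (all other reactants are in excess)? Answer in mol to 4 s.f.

n(H2O) = 46.93 mol
n(C6H12) = (1/6) × 46.93 = 7.822 mol

7.822 mol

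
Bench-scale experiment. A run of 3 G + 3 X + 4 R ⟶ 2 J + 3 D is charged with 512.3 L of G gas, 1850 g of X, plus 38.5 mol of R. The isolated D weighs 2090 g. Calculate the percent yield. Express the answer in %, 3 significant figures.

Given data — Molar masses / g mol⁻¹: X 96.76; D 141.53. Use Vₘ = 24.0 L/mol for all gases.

77.2 %

n(G) = 512.3 / 24.0 = 21.35 mol
n(X) = 1850 / 96.76 = 19.12 mol
n(R) = 38.50 mol
n/ν → G: 7.117, X: 6.373, R: 9.625; X is limiting.
theoretical n(D) = (3/3) × 19.12 = 19.12 mol → 2706 g
% yield = 2090 / 2706 × 100 = 77.24 %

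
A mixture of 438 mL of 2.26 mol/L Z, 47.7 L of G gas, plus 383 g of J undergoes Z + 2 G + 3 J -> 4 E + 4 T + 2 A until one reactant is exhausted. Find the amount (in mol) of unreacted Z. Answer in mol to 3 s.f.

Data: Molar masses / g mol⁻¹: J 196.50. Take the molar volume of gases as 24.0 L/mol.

n(Z) = 2.26 × 438.0/1000 = 0.9899 mol
n(G) = 47.70 / 24.0 = 1.988 mol
n(J) = 383.0 / 196.50 = 1.949 mol
n/ν → Z: 0.9899, G: 0.9940, J: 0.6497; J is limiting.
Z consumed = (1/3) × 1.949 = 0.6497 mol
Z remaining = 0.9899 − 0.6497 = 0.3402 mol

0.340 mol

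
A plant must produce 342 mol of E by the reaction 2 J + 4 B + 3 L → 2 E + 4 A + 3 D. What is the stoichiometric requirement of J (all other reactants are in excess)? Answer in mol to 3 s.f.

342 mol

n(E) = 342.0 mol
n(J) = (2/2) × 342.0 = 342.0 mol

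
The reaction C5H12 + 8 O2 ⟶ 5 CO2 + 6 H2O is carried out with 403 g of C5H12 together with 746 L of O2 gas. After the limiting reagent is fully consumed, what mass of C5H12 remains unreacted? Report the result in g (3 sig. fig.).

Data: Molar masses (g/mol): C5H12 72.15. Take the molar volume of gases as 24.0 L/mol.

123 g

n(C5H12) = 403.0 / 72.15 = 5.586 mol
n(O2) = 746.0 / 24.0 = 31.08 mol
n/ν for C5H12 = 5.586/1 = 5.586
n/ν for O2 = 31.08/8 = 3.885
Smallest n/ν is O2 → limiting reagent.
C5H12 consumed = (1/8) × 31.08 = 3.885 mol
C5H12 remaining = 5.586 − 3.885 = 1.701 mol
mass = 1.701 × 72.15 = 122.7 g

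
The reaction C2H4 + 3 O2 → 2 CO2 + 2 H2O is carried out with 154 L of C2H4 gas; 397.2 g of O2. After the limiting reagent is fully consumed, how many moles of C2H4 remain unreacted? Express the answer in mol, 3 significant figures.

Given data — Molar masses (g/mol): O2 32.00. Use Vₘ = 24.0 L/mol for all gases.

2.28 mol

n(C2H4) = 154.0 / 24.0 = 6.417 mol
n(O2) = 397.2 / 32.00 = 12.41 mol
n/ν for C2H4 = 6.417/1 = 6.417
n/ν for O2 = 12.41/3 = 4.137
Smallest n/ν is O2 → limiting reagent.
C2H4 consumed = (1/3) × 12.41 = 4.137 mol
C2H4 remaining = 6.417 − 4.137 = 2.280 mol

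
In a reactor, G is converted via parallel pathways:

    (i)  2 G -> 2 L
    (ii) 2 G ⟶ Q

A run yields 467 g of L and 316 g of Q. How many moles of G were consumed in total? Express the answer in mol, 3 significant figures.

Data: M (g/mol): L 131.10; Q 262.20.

n(L) = 467 / 131.10 = 3.562 mol
n(Q) = 316 / 262.20 = 1.205 mol
n(G) via (i) = (2/2)×3.562 = 3.562 mol
n(G) via (ii) = (2/1)×1.205 = 2.410 mol
total n(G) = 3.562 + 2.410 = 5.972 mol

5.97 mol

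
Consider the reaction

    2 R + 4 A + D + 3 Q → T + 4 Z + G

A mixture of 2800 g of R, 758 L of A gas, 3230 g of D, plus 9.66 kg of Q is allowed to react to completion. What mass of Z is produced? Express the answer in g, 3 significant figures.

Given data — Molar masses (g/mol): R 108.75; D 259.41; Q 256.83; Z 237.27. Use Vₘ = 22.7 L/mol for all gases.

7920 g

n(R) = 2800 / 108.75 = 25.75 mol
n(A) = 758.0 / 22.7 = 33.39 mol
n(D) = 3230 / 259.41 = 12.45 mol
n(Q) = 9.660×1000 / 256.83 = 37.61 mol
n/ν for R = 25.75/2 = 12.88
n/ν for A = 33.39/4 = 8.348
n/ν for D = 12.45/1 = 12.45
n/ν for Q = 37.61/3 = 12.54
Smallest n/ν is A → limiting reagent.
n(Z) = (4/4) × 33.39 = 33.39 mol
mass = 33.39 × 237.27 = 7922 g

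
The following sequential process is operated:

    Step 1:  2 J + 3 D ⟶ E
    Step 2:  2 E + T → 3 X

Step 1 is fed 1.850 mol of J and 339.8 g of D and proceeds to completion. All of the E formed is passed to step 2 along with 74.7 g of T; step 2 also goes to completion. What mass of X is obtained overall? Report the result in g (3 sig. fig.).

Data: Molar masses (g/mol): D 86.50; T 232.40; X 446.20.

430 g

Step 1:
n(J) = 1.850 mol
n(D) = 339.8 / 86.50 = 3.928 mol
n/ν for J = 1.850/2 = 0.9250
n/ν for D = 3.928/3 = 1.309
Smallest n/ν is J → limiting reagent.
n(E) produced = (1/2) × 1.850 = 0.9250 mol
Step 2:
n(E) available = 0.9250 mol
n(T) = 74.70 / 232.40 = 0.3214 mol
n/ν for E = 0.9250/2 = 0.4625
n/ν for T = 0.3214/1 = 0.3214
Smallest n/ν is T → limiting reagent.
n(X) = (3/1) × 0.3214 = 0.9642 mol
mass = 0.9642 × 446.20 = 430.2 g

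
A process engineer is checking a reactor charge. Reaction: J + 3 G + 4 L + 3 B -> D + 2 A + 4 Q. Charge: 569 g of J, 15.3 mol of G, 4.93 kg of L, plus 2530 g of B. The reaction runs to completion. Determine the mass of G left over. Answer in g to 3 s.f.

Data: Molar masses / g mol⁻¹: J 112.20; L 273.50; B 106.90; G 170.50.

n(J) = 569.0 / 112.20 = 5.071 mol
n(G) = 15.30 mol
n(L) = 4.930×1000 / 273.50 = 18.03 mol
n(B) = 2530 / 106.90 = 23.67 mol
n/ν for J = 5.071/1 = 5.071
n/ν for G = 15.30/3 = 5.100
n/ν for L = 18.03/4 = 4.508
n/ν for B = 23.67/3 = 7.890
Smallest n/ν is L → limiting reagent.
G consumed = (3/4) × 18.03 = 13.52 mol
G remaining = 15.30 − 13.52 = 1.780 mol
mass = 1.780 × 170.50 = 303.5 g

304 g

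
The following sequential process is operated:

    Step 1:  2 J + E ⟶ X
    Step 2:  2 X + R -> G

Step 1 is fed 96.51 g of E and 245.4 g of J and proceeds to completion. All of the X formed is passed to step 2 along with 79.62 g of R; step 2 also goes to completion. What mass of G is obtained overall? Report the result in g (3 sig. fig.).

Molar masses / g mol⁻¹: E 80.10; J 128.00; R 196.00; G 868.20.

353 g

Step 1:
n(E) = 96.51 / 80.10 = 1.205 mol
n(J) = 245.4 / 128.00 = 1.917 mol
n/ν for E = 1.205/1 = 1.205
n/ν for J = 1.917/2 = 0.9585
Smallest n/ν is J → limiting reagent.
n(X) produced = (1/2) × 1.917 = 0.9585 mol
Step 2:
n(X) available = 0.9585 mol
n(R) = 79.62 / 196.00 = 0.4062 mol
n/ν for X = 0.9585/2 = 0.4793
n/ν for R = 0.4062/1 = 0.4062
Smallest n/ν is R → limiting reagent.
n(G) = (1/1) × 0.4062 = 0.4062 mol
mass = 0.4062 × 868.20 = 352.7 g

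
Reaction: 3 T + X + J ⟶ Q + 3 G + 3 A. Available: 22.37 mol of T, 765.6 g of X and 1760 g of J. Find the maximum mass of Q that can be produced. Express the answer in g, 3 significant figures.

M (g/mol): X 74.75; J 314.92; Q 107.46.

601 g

n(T) = 22.37 mol
n(X) = 765.6 / 74.75 = 10.24 mol
n(J) = 1760 / 314.92 = 5.589 mol
n/ν for T = 22.37/3 = 7.457
n/ν for X = 10.24/1 = 10.24
n/ν for J = 5.589/1 = 5.589
Smallest n/ν is J → limiting reagent.
n(Q) = (1/1) × 5.589 = 5.589 mol
mass = 5.589 × 107.46 = 600.6 g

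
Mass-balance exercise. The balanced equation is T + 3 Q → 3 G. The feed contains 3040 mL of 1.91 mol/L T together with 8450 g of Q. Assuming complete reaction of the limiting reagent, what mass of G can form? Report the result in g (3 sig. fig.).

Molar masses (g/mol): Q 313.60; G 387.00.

6740 g

n(T) = 1.91 × 3040/1000 = 5.806 mol
n(Q) = 8450 / 313.60 = 26.95 mol
n/ν → T: 5.806, Q: 8.983; T is limiting.
n(G) = (3/1) × 5.806 = 17.42 mol
mass = 17.42 × 387.00 = 6742 g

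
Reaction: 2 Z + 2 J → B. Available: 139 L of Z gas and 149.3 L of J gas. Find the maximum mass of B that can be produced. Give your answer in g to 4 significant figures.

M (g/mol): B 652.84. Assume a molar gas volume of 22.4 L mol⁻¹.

2026 g

n(Z) = 139.0 / 22.4 = 6.205 mol
n(J) = 149.3 / 22.4 = 6.665 mol
n/ν → Z: 3.103, J: 3.333; Z is limiting.
n(B) = (1/2) × 6.205 = 3.103 mol
mass = 3.103 × 652.84 = 2026 g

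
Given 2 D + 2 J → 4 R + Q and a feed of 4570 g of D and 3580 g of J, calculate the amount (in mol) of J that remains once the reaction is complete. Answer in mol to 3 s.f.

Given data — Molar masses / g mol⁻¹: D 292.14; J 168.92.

5.55 mol

n(D) = 4570 / 292.14 = 15.64 mol
n(J) = 3580 / 168.92 = 21.19 mol
n/ν for D = 15.64/2 = 7.820
n/ν for J = 21.19/2 = 10.60
Smallest n/ν is D → limiting reagent.
J consumed = (2/2) × 15.64 = 15.64 mol
J remaining = 21.19 − 15.64 = 5.550 mol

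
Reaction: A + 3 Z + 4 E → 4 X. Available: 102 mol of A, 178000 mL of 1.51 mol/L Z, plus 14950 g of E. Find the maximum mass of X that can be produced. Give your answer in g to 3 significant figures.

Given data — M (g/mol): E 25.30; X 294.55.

106000 g

n(A) = 102.0 mol
n(Z) = 1.51 × 178000/1000 = 268.8 mol
n(E) = 14950 / 25.30 = 590.9 mol
n/ν for A = 102.0/1 = 102.0
n/ν for Z = 268.8/3 = 89.60
n/ν for E = 590.9/4 = 147.7
Smallest n/ν is Z → limiting reagent.
n(X) = (4/3) × 268.8 = 358.4 mol
mass = 358.4 × 294.55 = 105600 g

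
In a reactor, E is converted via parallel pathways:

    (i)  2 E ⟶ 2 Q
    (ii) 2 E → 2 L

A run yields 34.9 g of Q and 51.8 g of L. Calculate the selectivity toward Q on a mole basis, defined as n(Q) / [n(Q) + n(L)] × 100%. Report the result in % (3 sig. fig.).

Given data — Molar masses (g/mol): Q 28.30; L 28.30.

40.3 %

n(Q) = 34.9 / 28.30 = 1.233 mol
n(L) = 51.8 / 28.30 = 1.830 mol
selectivity = 1.233/(1.233+1.830) × 100 = 40.25 %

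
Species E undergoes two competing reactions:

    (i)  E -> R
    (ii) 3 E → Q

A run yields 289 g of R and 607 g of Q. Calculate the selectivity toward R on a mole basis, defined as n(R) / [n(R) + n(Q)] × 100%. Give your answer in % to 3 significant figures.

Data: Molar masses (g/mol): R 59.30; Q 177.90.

58.8 %

n(R) = 289 / 59.30 = 4.874 mol
n(Q) = 607 / 177.90 = 3.412 mol
selectivity = 4.874/(4.874+3.412) × 100 = 58.82 %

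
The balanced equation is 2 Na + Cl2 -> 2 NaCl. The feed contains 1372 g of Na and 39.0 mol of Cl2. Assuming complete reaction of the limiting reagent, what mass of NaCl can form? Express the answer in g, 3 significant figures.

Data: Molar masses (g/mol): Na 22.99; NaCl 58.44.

3490 g

n(Na) = 1372 / 22.99 = 59.68 mol
n(Cl2) = 39.00 mol
n/ν for Na = 59.68/2 = 29.84
n/ν for Cl2 = 39.00/1 = 39.00
Smallest n/ν is Na → limiting reagent.
n(NaCl) = (2/2) × 59.68 = 59.68 mol
mass = 59.68 × 58.44 = 3488 g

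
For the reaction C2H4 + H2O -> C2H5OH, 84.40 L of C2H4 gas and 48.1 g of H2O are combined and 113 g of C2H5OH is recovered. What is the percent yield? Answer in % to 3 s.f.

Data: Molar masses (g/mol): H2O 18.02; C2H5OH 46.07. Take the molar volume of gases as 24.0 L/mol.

91.9 %

n(C2H4) = 84.40 / 24.0 = 3.517 mol
n(H2O) = 48.10 / 18.02 = 2.669 mol
n/ν for C2H4 = 3.517/1 = 3.517
n/ν for H2O = 2.669/1 = 2.669
Smallest n/ν is H2O → limiting reagent.
theoretical n(C2H5OH) = (1/1) × 2.669 = 2.669 mol → 123.0 g
% yield = 113 / 123.0 × 100 = 91.87 %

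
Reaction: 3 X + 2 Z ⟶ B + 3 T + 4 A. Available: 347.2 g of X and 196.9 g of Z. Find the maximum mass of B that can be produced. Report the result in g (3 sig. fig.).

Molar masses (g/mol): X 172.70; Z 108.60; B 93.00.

n(X) = 347.2 / 172.70 = 2.010 mol
n(Z) = 196.9 / 108.60 = 1.813 mol
n/ν for X = 2.010/3 = 0.6700
n/ν for Z = 1.813/2 = 0.9065
Smallest n/ν is X → limiting reagent.
n(B) = (1/3) × 2.010 = 0.6700 mol
mass = 0.6700 × 93.00 = 62.31 g

62.3 g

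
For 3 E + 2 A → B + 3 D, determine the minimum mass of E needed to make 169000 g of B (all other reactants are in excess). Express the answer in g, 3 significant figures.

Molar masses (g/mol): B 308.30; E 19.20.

n(B) = 169000 / 308.30 = 548.2 mol
n(E) = (3/1) × 548.2 = 1645 mol
mass = 1645 × 19.20 = 31580 g

31600 g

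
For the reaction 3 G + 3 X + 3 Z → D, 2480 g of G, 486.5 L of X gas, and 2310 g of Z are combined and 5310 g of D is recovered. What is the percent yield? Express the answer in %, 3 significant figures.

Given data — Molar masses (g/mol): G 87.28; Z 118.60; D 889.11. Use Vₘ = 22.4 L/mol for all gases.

n(G) = 2480 / 87.28 = 28.41 mol
n(X) = 486.5 / 22.4 = 21.72 mol
n(Z) = 2310 / 118.60 = 19.48 mol
n/ν → G: 9.470, X: 7.240, Z: 6.493; Z is limiting.
theoretical n(D) = (1/3) × 19.48 = 6.493 mol → 5773 g
% yield = 5310 / 5773 × 100 = 91.98 %

92.0 %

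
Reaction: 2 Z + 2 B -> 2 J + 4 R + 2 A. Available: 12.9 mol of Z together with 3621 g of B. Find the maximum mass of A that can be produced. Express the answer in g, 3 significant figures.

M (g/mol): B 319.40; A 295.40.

n(Z) = 12.90 mol
n(B) = 3621 / 319.40 = 11.34 mol
n/ν for Z = 12.90/2 = 6.450
n/ν for B = 11.34/2 = 5.670
Smallest n/ν is B → limiting reagent.
n(A) = (2/2) × 11.34 = 11.34 mol
mass = 11.34 × 295.40 = 3350 g

3350 g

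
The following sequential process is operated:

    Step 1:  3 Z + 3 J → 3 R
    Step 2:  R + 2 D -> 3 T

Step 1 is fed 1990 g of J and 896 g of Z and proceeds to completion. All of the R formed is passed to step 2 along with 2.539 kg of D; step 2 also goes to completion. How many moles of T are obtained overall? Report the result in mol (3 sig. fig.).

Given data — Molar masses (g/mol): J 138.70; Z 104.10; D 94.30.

Step 1:
n(J) = 1990 / 138.70 = 14.35 mol
n(Z) = 896.0 / 104.10 = 8.607 mol
n/ν → J: 4.783, Z: 2.869; Z is limiting.
n(R) produced = (3/3) × 8.607 = 8.607 mol
Step 2:
n(R) available = 8.607 mol
n(D) = 2.539×1000 / 94.30 = 26.92 mol
n/ν → R: 8.607, D: 13.46; R is limiting.
n(T) = (3/1) × 8.607 = 25.82 mol

25.8 mol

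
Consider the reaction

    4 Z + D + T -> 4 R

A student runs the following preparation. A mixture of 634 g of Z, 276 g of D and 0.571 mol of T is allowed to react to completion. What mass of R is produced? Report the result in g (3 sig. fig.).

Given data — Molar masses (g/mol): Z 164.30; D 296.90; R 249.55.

n(Z) = 634.0 / 164.30 = 3.859 mol
n(D) = 276.0 / 296.90 = 0.9296 mol
n(T) = 0.5710 mol
n/ν for Z = 3.859/4 = 0.9648
n/ν for D = 0.9296/1 = 0.9296
n/ν for T = 0.5710/1 = 0.5710
Smallest n/ν is T → limiting reagent.
n(R) = (4/1) × 0.5710 = 2.284 mol
mass = 2.284 × 249.55 = 570.0 g

570 g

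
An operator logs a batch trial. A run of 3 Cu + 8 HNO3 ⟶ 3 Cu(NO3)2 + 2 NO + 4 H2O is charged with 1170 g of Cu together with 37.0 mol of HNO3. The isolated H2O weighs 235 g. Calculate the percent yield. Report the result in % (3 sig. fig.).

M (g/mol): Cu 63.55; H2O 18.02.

n(Cu) = 1170 / 63.55 = 18.41 mol
n(HNO3) = 37.00 mol
n/ν for Cu = 18.41/3 = 6.137
n/ν for HNO3 = 37.00/8 = 4.625
Smallest n/ν is HNO3 → limiting reagent.
theoretical n(H2O) = (4/8) × 37.00 = 18.50 mol → 333.4 g
% yield = 235 / 333.4 × 100 = 70.49 %

70.5 %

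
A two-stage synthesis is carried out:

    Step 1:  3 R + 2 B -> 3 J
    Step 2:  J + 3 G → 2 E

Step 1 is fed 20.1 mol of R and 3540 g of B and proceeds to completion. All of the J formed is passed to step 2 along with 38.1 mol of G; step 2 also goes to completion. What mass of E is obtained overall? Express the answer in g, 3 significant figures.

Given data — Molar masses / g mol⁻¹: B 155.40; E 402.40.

Step 1:
n(R) = 20.10 mol
n(B) = 3540 / 155.40 = 22.78 mol
n/ν → R: 6.700, B: 11.39; R is limiting.
n(J) produced = (3/3) × 20.10 = 20.10 mol
Step 2:
n(J) available = 20.10 mol
n(G) = 38.10 mol
n/ν → J: 20.10, G: 12.70; G is limiting.
n(E) = (2/3) × 38.10 = 25.40 mol
mass = 25.40 × 402.40 = 10220 g

10200 g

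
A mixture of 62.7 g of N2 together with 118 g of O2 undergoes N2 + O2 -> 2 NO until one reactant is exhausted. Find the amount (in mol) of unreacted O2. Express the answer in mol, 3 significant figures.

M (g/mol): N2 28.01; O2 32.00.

n(N2) = 62.70 / 28.01 = 2.238 mol
n(O2) = 118.0 / 32.00 = 3.688 mol
n/ν for N2 = 2.238/1 = 2.238
n/ν for O2 = 3.688/1 = 3.688
Smallest n/ν is N2 → limiting reagent.
O2 consumed = (1/1) × 2.238 = 2.238 mol
O2 remaining = 3.688 − 2.238 = 1.450 mol

1.45 mol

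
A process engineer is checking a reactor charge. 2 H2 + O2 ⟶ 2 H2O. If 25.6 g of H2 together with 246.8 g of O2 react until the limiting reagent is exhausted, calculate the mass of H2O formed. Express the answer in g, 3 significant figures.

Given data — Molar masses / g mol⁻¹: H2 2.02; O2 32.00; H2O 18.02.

228 g

n(H2) = 25.60 / 2.02 = 12.67 mol
n(O2) = 246.8 / 32.00 = 7.713 mol
n/ν for H2 = 12.67/2 = 6.335
n/ν for O2 = 7.713/1 = 7.713
Smallest n/ν is H2 → limiting reagent.
n(H2O) = (2/2) × 12.67 = 12.67 mol
mass = 12.67 × 18.02 = 228.3 g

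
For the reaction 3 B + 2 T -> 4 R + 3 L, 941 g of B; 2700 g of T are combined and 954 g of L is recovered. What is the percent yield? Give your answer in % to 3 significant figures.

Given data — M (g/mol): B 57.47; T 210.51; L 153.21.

n(B) = 941.0 / 57.47 = 16.37 mol
n(T) = 2700 / 210.51 = 12.83 mol
n/ν for B = 16.37/3 = 5.457
n/ν for T = 12.83/2 = 6.415
Smallest n/ν is B → limiting reagent.
theoretical n(L) = (3/3) × 16.37 = 16.37 mol → 2508 g
% yield = 954 / 2508 × 100 = 38.04 %

38.0 %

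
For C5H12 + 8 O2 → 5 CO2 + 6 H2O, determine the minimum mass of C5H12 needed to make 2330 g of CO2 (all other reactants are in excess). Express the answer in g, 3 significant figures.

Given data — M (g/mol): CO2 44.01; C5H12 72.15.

764 g

n(CO2) = 2330 / 44.01 = 52.94 mol
n(C5H12) = (1/5) × 52.94 = 10.59 mol
mass = 10.59 × 72.15 = 764.1 g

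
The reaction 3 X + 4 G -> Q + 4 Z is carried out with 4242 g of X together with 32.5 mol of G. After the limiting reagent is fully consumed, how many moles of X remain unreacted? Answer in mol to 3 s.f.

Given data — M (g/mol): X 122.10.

10.4 mol

n(X) = 4242 / 122.10 = 34.74 mol
n(G) = 32.50 mol
n/ν for X = 34.74/3 = 11.58
n/ν for G = 32.50/4 = 8.125
Smallest n/ν is G → limiting reagent.
X consumed = (3/4) × 32.50 = 24.38 mol
X remaining = 34.74 − 24.38 = 10.36 mol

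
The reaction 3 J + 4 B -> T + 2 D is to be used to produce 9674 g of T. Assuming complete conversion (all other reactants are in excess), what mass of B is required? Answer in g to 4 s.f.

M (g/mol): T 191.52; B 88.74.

n(T) = 9674 / 191.52 = 50.51 mol
n(B) = (4/1) × 50.51 = 202.0 mol
mass = 202.0 × 88.74 = 17930 g

17930 g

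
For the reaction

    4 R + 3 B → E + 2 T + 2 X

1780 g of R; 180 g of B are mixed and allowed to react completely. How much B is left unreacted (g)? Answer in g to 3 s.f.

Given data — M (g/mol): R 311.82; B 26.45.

n(R) = 1780 / 311.82 = 5.708 mol
n(B) = 180.0 / 26.45 = 6.805 mol
n/ν → R: 1.427, B: 2.268; R is limiting.
B consumed = (3/4) × 5.708 = 4.281 mol
B remaining = 6.805 − 4.281 = 2.524 mol
mass = 2.524 × 26.45 = 66.76 g

66.8 g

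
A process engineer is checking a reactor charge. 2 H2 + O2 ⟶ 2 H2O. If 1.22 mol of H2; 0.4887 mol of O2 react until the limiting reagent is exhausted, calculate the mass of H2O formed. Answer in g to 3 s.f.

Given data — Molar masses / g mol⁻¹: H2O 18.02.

n(H2) = 1.220 mol
n(O2) = 0.4887 mol
n/ν for H2 = 1.220/2 = 0.6100
n/ν for O2 = 0.4887/1 = 0.4887
Smallest n/ν is O2 → limiting reagent.
n(H2O) = (2/1) × 0.4887 = 0.9774 mol
mass = 0.9774 × 18.02 = 17.61 g

17.6 g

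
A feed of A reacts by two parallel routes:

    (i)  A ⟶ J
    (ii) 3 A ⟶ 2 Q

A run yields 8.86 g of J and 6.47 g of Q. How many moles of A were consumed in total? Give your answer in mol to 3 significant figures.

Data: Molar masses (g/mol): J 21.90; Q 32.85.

n(J) = 8.86 / 21.90 = 0.4046 mol
n(Q) = 6.47 / 32.85 = 0.1970 mol
n(A) via (i) = (1/1)×0.4046 = 0.4046 mol
n(A) via (ii) = (3/2)×0.1970 = 0.2955 mol
total n(A) = 0.4046 + 0.2955 = 0.7001 mol

0.700 mol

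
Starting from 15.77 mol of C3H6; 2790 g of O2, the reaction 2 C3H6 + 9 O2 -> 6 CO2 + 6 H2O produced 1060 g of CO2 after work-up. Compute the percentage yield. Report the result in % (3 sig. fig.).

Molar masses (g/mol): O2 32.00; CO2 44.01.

50.9 %

n(C3H6) = 15.77 mol
n(O2) = 2790 / 32.00 = 87.19 mol
n/ν for C3H6 = 15.77/2 = 7.885
n/ν for O2 = 87.19/9 = 9.688
Smallest n/ν is C3H6 → limiting reagent.
theoretical n(CO2) = (6/2) × 15.77 = 47.31 mol → 2082 g
% yield = 1060 / 2082 × 100 = 50.91 %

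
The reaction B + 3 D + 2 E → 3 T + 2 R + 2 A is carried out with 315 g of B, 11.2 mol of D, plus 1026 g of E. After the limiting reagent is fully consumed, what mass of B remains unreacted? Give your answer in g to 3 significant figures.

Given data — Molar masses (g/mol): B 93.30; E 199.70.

75.3 g

n(B) = 315.0 / 93.30 = 3.376 mol
n(D) = 11.20 mol
n(E) = 1026 / 199.70 = 5.138 mol
n/ν for B = 3.376/1 = 3.376
n/ν for D = 11.20/3 = 3.733
n/ν for E = 5.138/2 = 2.569
Smallest n/ν is E → limiting reagent.
B consumed = (1/2) × 5.138 = 2.569 mol
B remaining = 3.376 − 2.569 = 0.8070 mol
mass = 0.8070 × 93.30 = 75.29 g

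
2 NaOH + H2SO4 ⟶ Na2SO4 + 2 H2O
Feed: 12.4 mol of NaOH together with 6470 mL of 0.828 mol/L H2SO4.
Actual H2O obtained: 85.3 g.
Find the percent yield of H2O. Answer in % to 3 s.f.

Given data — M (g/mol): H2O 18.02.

44.2 %

n(NaOH) = 12.40 mol
n(H2SO4) = 0.828 × 6470/1000 = 5.357 mol
n/ν for NaOH = 12.40/2 = 6.200
n/ν for H2SO4 = 5.357/1 = 5.357
Smallest n/ν is H2SO4 → limiting reagent.
theoretical n(H2O) = (2/1) × 5.357 = 10.71 mol → 193.0 g
% yield = 85.3 / 193.0 × 100 = 44.20 %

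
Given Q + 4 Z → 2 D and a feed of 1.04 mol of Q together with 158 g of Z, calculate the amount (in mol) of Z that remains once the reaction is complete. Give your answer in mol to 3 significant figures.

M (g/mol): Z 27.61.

n(Q) = 1.040 mol
n(Z) = 158.0 / 27.61 = 5.723 mol
n/ν for Q = 1.040/1 = 1.040
n/ν for Z = 5.723/4 = 1.431
Smallest n/ν is Q → limiting reagent.
Z consumed = (4/1) × 1.040 = 4.160 mol
Z remaining = 5.723 − 4.160 = 1.563 mol

1.56 mol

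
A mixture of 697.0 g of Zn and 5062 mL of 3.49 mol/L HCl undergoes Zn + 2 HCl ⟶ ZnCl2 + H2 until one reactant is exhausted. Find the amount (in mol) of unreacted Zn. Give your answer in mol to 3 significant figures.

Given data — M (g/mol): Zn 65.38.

1.83 mol

n(Zn) = 697.0 / 65.38 = 10.66 mol
n(HCl) = 3.49 × 5062/1000 = 17.67 mol
n/ν for Zn = 10.66/1 = 10.66
n/ν for HCl = 17.67/2 = 8.835
Smallest n/ν is HCl → limiting reagent.
Zn consumed = (1/2) × 17.67 = 8.835 mol
Zn remaining = 10.66 − 8.835 = 1.825 mol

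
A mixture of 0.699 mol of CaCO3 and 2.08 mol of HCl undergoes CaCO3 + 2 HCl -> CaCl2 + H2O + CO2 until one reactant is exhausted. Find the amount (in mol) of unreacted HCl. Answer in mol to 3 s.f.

0.682 mol

n(CaCO3) = 0.6990 mol
n(HCl) = 2.080 mol
n/ν for CaCO3 = 0.6990/1 = 0.6990
n/ν for HCl = 2.080/2 = 1.040
Smallest n/ν is CaCO3 → limiting reagent.
HCl consumed = (2/1) × 0.6990 = 1.398 mol
HCl remaining = 2.080 − 1.398 = 0.6820 mol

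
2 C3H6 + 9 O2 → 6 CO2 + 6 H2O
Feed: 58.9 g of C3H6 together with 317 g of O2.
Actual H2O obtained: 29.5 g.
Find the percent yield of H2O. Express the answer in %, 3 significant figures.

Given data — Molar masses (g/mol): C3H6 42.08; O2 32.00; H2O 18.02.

39.0 %

n(C3H6) = 58.90 / 42.08 = 1.400 mol
n(O2) = 317.0 / 32.00 = 9.906 mol
n/ν → C3H6: 0.7000, O2: 1.101; C3H6 is limiting.
theoretical n(H2O) = (6/2) × 1.400 = 4.200 mol → 75.68 g
% yield = 29.5 / 75.68 × 100 = 38.98 %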